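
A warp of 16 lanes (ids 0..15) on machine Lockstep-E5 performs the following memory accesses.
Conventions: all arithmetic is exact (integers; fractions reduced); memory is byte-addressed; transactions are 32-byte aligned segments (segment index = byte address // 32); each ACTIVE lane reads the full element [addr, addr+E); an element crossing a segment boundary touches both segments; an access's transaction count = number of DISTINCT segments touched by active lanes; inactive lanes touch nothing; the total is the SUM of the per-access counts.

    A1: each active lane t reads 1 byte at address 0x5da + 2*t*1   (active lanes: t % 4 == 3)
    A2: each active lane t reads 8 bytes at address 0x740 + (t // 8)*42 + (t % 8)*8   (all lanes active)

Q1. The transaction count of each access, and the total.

A1: 1 transaction
A2: 4 transactions

Answer: 1,4; total 5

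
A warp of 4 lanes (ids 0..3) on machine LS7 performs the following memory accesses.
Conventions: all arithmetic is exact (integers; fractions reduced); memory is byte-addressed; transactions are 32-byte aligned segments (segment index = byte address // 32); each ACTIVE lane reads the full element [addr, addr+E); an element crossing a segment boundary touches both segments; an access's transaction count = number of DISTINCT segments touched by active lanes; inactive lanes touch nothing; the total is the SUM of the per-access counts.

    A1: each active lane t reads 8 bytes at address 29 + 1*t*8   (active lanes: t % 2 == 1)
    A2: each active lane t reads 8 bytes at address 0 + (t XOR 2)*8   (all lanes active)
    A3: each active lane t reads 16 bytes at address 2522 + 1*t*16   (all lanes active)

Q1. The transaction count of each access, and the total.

A1: 1 transaction
A2: 1 transaction
A3: 3 transactions

Answer: 1,1,3; total 5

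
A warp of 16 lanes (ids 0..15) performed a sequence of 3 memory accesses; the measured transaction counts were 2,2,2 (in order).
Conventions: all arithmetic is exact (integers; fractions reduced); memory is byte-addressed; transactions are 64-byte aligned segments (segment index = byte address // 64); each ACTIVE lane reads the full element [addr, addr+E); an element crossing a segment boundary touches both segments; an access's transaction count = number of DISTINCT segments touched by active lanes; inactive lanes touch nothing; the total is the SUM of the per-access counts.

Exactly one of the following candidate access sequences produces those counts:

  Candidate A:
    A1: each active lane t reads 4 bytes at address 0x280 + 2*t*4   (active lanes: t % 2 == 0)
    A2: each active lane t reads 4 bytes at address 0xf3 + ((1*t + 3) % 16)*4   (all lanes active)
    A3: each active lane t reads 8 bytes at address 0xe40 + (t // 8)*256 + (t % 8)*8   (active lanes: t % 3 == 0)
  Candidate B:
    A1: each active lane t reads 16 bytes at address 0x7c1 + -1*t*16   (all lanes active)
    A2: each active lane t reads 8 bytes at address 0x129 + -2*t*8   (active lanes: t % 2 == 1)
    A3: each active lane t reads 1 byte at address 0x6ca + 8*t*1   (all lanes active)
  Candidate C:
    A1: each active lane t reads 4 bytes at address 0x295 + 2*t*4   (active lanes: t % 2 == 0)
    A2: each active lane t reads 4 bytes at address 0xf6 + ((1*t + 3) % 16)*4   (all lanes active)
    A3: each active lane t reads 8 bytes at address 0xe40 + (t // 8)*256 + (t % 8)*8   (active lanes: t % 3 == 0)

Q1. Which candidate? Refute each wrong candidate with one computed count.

B: A1 gives 5 transactions, not 2
C: A1 gives 3 transactions, not 2
A: all counts match (2,2,2)

Answer: A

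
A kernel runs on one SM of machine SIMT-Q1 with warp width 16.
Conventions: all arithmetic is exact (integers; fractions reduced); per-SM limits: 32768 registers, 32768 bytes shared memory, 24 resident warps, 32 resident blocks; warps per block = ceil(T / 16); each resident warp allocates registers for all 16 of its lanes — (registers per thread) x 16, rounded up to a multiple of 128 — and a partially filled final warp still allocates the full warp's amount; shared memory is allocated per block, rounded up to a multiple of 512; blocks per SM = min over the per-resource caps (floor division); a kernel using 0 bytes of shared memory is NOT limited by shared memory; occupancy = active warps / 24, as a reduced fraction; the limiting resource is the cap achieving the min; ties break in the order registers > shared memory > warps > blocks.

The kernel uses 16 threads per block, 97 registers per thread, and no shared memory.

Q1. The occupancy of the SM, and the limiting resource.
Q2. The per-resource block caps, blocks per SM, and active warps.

Answer: occupancy 19/24, limited by registers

registers: 19 blocks
shared memory: no limit (kernel uses none)
warps: 24 blocks
blocks: 32 blocks

Answer: 19 blocks, 19 active warps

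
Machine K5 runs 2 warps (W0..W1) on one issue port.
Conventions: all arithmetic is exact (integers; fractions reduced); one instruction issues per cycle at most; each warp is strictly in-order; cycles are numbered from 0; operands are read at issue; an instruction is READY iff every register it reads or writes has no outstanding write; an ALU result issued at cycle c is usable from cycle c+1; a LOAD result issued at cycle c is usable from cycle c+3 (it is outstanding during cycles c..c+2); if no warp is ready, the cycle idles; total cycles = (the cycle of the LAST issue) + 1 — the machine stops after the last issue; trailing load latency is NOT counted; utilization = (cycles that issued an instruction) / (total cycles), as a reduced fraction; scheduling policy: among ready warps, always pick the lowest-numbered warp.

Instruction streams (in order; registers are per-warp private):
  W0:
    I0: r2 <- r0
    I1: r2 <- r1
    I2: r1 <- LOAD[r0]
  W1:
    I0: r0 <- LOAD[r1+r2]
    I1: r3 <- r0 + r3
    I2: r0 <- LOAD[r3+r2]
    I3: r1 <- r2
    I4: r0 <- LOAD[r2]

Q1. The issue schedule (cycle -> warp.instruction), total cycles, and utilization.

cycle 0: W0.I0
cycle 1: W0.I1
cycle 2: W0.I2
cycle 3: W1.I0
cycle 4: idle
cycle 5: idle
cycle 6: W1.I1
cycle 7: W1.I2
cycle 8: W1.I3
cycle 9: idle
cycle 10: W1.I4

Answer: 11 cycles, utilization 8/11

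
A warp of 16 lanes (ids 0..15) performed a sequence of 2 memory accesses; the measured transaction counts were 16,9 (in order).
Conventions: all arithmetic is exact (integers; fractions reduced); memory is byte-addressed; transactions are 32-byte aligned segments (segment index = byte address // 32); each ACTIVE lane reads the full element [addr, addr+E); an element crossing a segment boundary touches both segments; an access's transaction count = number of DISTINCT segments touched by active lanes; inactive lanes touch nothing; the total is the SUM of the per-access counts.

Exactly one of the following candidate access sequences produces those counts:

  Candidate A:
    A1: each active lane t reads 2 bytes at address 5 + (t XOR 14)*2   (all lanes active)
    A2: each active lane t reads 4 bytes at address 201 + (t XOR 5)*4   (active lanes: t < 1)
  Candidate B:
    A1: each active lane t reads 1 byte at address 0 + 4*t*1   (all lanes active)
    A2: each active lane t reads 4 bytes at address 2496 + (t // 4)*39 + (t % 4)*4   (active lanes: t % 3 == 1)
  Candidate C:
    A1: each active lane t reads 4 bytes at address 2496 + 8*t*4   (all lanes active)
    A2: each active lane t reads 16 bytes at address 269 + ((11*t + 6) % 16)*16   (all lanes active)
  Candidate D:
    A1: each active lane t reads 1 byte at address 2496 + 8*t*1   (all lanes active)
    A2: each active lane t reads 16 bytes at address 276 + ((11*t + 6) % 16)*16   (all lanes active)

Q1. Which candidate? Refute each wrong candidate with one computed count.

A: A1 gives 2 transactions, not 16
B: A1 gives 2 transactions, not 16
D: A1 gives 4 transactions, not 16
C: all counts match (16,9)

Answer: C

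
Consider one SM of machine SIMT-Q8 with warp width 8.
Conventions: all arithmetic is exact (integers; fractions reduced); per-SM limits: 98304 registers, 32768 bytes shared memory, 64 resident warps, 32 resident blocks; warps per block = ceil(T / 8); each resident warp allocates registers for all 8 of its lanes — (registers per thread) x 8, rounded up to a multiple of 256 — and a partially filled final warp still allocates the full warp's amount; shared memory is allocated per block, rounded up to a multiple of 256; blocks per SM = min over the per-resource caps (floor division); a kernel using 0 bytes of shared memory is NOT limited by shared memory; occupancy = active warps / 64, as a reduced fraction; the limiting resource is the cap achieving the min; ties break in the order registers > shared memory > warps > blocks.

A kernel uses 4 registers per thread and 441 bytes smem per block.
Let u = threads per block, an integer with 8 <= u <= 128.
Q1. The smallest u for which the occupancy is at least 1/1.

Answer: u = 9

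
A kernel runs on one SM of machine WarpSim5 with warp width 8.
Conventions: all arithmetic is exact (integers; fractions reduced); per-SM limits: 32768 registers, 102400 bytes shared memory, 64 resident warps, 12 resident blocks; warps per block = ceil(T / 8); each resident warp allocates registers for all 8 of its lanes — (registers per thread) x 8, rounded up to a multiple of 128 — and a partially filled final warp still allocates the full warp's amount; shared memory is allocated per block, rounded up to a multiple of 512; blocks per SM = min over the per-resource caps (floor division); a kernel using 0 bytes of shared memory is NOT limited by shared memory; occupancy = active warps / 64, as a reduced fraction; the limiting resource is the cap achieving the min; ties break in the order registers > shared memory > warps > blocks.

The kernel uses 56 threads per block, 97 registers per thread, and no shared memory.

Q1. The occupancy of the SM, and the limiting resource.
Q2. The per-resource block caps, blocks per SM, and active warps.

Answer: occupancy 35/64, limited by registers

registers: 5 blocks
shared memory: no limit (kernel uses none)
warps: 9 blocks
blocks: 12 blocks

Answer: 5 blocks, 35 active warps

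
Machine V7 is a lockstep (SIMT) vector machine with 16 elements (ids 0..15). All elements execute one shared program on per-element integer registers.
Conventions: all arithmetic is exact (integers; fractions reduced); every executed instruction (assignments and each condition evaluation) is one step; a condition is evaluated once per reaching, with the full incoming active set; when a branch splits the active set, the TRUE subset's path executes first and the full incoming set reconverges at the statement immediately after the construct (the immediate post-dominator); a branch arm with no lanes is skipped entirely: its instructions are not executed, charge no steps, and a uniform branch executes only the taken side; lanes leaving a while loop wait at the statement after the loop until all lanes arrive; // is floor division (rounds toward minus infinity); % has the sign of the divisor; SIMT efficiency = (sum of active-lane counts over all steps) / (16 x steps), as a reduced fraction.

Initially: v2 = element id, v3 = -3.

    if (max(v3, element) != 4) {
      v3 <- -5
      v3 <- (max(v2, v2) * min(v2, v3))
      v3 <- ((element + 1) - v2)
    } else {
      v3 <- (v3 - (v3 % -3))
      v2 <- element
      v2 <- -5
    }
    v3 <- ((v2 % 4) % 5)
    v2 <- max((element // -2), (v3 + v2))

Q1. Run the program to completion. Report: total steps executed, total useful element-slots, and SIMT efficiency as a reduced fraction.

Answer: 9 steps, 96 useful, 2/3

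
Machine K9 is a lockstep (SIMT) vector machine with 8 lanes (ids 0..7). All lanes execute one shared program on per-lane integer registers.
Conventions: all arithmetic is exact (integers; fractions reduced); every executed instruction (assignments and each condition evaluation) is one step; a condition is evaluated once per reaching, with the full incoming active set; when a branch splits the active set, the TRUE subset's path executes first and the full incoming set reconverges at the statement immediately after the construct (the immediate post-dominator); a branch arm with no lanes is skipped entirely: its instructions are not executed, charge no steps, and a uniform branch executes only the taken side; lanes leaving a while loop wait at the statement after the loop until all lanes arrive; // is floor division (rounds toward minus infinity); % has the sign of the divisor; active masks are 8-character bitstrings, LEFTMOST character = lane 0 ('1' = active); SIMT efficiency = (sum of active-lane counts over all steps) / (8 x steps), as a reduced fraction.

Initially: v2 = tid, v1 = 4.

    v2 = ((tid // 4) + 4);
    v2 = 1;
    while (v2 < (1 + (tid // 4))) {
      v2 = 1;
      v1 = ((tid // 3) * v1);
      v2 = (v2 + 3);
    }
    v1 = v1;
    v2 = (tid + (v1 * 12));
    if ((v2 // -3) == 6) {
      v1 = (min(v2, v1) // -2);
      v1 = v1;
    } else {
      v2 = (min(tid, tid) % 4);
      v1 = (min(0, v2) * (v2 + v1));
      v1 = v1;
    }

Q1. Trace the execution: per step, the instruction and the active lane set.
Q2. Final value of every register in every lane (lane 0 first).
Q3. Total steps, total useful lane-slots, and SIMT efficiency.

step 0: v2 <- ((tid // 4) + 4)       11111111
step 1: v2 <- 1                      11111111
step 2: eval (v2 < (1 + (tid // 4))) 11111111
step 3: v2 <- 1                      00001111
step 4: v1 <- ((tid // 3) * v1)      00001111
step 5: v2 <- (v2 + 3)               00001111
step 6: eval (v2 < (1 + (tid // 4))) 00001111
step 7: v1 <- v1                     11111111
step 8: v2 <- (tid + (v1 * 12))      11111111
step 9: eval ((v2 // -3) == 6)       11111111
step 10: v2 <- (min(tid, tid) % 4)    11111111
step 11: v1 <- (min(0, v2) * (v2 + v1)) 11111111
step 12: v1 <- v1                     11111111

Answer: 13 steps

v2: 0,1,2,3,0,1,2,3
v1: 0,0,0,0,0,0,0,0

steps = 13; useful = 88; efficiency = 88/104 = 11/13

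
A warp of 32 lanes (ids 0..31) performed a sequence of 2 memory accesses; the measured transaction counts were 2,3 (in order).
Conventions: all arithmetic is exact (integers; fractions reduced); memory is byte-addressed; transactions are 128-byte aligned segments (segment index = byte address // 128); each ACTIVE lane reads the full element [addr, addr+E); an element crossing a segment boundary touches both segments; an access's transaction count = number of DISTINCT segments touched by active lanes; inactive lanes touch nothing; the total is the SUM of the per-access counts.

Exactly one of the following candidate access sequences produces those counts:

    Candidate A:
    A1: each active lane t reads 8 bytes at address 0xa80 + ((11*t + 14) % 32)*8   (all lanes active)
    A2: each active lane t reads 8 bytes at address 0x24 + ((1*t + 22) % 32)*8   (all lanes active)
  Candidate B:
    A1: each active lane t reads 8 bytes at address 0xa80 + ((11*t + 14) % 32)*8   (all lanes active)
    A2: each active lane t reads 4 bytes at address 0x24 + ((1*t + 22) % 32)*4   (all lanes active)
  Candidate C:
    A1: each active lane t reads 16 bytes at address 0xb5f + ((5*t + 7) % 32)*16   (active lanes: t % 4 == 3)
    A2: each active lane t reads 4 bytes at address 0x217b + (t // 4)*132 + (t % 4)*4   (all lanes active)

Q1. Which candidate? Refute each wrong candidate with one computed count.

B: A2 gives 2 transactions, not 3
C: A1 gives 5 transactions, not 2
A: all counts match (2,3)

Answer: A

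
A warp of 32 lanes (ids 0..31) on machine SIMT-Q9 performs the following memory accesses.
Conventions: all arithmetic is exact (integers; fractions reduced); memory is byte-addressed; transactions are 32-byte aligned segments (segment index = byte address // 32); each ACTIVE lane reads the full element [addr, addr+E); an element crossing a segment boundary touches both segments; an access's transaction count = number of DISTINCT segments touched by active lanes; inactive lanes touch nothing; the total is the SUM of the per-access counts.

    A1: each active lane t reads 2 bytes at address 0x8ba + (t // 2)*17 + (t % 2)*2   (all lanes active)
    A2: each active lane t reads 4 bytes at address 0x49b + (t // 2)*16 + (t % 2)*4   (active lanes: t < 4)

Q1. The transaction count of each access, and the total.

A1: 9 transactions
A2: 2 transactions

Answer: 9,2; total 11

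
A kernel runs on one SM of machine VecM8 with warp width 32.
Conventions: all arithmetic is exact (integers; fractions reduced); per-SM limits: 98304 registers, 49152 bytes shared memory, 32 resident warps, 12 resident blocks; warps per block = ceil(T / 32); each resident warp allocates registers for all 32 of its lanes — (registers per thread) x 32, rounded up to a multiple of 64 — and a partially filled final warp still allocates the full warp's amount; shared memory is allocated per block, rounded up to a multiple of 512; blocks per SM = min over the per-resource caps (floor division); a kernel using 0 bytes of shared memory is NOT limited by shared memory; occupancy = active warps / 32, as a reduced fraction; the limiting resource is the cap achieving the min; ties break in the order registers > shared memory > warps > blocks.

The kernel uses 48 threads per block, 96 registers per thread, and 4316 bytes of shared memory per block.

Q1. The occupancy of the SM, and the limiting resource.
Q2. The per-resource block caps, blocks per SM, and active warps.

Answer: occupancy 5/8, limited by shared memory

registers: 16 blocks
shared memory: 10 blocks
warps: 16 blocks
blocks: 12 blocks

Answer: 10 blocks, 20 active warps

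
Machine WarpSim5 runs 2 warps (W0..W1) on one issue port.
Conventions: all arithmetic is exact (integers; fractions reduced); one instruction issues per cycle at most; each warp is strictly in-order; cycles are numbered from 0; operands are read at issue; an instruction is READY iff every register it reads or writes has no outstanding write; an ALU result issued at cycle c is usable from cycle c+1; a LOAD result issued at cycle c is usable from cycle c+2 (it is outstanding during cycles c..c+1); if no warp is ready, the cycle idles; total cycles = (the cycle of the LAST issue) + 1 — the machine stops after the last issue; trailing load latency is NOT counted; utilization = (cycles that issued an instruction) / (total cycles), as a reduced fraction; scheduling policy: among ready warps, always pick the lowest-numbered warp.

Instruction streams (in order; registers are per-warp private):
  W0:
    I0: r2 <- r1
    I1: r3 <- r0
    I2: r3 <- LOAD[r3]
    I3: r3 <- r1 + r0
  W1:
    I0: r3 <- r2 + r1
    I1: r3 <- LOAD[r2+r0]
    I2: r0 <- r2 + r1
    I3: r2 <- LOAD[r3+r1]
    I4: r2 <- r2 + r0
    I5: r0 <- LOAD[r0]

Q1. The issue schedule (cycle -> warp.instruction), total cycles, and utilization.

cycle 0: W0.I0
cycle 1: W0.I1
cycle 2: W0.I2
cycle 3: W1.I0
cycle 4: W0.I3
cycle 5: W1.I1
cycle 6: W1.I2
cycle 7: W1.I3
cycle 8: idle
cycle 9: W1.I4
cycle 10: W1.I5

Answer: 11 cycles, utilization 10/11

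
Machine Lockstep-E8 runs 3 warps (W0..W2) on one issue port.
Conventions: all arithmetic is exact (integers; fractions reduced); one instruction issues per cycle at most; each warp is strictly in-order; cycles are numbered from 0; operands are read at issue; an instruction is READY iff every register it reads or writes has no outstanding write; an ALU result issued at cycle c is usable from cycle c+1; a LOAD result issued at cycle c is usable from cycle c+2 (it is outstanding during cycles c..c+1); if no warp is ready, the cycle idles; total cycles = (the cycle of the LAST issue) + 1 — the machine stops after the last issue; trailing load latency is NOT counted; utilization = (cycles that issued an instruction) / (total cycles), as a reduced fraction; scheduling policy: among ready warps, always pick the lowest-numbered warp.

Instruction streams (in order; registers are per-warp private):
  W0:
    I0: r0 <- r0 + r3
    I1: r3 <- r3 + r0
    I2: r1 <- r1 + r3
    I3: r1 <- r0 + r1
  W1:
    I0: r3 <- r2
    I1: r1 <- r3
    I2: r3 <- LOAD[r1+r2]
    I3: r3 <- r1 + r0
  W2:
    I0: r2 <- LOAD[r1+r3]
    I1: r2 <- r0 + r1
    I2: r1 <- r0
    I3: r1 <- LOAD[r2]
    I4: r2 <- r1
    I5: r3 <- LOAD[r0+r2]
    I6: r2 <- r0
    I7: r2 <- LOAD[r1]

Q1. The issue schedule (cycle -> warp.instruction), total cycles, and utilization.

cycle 0: W0.I0
cycle 1: W0.I1
cycle 2: W0.I2
cycle 3: W0.I3
cycle 4: W1.I0
cycle 5: W1.I1
cycle 6: W1.I2
cycle 7: W2.I0
cycle 8: W1.I3
cycle 9: W2.I1
cycle 10: W2.I2
cycle 11: W2.I3
cycle 12: idle
cycle 13: W2.I4
cycle 14: W2.I5
cycle 15: W2.I6
cycle 16: W2.I7

Answer: 17 cycles, utilization 16/17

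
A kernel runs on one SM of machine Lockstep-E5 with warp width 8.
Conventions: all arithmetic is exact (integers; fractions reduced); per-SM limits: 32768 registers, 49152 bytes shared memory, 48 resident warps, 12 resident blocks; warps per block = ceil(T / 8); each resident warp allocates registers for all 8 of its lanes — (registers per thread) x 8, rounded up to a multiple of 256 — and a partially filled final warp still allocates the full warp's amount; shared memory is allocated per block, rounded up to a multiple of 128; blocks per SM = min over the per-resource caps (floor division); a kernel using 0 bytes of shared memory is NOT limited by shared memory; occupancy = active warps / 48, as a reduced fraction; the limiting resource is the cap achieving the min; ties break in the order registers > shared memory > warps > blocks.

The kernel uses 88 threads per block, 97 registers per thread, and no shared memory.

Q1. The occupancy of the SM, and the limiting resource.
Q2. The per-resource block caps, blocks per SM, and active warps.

Answer: occupancy 11/24, limited by registers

registers: 2 blocks
shared memory: no limit (kernel uses none)
warps: 4 blocks
blocks: 12 blocks

Answer: 2 blocks, 22 active warps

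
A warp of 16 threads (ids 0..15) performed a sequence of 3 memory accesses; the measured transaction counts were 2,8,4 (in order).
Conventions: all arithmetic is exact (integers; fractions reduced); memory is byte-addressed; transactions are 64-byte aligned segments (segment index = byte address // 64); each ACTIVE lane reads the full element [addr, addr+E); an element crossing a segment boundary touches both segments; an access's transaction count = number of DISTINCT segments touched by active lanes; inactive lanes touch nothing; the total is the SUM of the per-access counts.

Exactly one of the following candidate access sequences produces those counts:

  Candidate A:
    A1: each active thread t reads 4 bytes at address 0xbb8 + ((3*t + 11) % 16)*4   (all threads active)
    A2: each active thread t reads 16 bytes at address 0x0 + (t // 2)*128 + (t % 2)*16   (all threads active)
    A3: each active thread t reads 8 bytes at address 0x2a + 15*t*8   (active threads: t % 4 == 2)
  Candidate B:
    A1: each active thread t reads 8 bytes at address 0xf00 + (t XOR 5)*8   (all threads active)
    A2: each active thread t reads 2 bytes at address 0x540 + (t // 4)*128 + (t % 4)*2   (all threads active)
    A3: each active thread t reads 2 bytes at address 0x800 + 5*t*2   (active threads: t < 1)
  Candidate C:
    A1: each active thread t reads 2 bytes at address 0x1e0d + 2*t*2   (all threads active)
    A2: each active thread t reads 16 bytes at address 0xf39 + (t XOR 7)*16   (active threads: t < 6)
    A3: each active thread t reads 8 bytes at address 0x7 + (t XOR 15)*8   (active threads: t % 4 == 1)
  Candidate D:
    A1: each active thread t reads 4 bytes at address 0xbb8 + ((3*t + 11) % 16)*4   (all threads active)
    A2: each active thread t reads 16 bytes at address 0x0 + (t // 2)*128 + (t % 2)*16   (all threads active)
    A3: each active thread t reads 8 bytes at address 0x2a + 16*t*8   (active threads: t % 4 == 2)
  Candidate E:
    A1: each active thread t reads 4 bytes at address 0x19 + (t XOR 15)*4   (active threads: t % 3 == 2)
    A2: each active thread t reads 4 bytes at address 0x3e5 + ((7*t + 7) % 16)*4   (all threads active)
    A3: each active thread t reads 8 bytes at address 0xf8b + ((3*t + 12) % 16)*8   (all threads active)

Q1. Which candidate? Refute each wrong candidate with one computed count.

A: A3 gives 6 transactions, not 4
B: A2 gives 4 transactions, not 8
C: A2 gives 2 transactions, not 8
E: A2 gives 2 transactions, not 8
D: all counts match (2,8,4)

Answer: D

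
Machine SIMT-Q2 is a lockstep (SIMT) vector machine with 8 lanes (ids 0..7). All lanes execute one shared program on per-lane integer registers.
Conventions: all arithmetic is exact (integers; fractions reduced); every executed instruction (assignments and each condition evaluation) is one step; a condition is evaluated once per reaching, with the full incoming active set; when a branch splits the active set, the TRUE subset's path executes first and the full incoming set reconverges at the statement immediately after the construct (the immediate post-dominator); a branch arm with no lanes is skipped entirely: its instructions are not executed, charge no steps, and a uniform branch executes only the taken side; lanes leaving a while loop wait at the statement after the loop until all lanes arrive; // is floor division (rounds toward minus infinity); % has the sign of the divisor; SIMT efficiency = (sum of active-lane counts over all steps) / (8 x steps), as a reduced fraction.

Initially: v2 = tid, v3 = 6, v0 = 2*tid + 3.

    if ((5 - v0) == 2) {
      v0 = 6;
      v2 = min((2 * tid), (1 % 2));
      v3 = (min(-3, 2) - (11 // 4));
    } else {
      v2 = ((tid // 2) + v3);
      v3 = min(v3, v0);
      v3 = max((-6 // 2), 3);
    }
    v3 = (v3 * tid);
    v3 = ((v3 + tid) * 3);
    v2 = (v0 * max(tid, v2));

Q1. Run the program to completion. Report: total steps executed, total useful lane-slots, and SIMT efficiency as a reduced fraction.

Answer: 10 steps, 56 useful, 7/10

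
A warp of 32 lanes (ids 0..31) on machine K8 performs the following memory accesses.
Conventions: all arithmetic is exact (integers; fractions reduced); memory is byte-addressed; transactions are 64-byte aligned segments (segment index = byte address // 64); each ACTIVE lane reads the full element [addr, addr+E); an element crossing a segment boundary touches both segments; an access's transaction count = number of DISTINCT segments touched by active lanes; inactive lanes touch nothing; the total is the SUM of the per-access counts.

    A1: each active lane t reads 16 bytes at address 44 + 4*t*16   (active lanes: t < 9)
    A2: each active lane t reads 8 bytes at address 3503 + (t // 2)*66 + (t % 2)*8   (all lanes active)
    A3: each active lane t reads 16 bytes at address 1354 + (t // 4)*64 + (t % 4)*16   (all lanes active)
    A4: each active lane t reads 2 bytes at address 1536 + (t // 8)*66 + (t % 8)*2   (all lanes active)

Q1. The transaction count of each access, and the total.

A1: 9 transactions
A2: 17 transactions
A3: 9 transactions
A4: 4 transactions

Answer: 9,17,9,4; total 39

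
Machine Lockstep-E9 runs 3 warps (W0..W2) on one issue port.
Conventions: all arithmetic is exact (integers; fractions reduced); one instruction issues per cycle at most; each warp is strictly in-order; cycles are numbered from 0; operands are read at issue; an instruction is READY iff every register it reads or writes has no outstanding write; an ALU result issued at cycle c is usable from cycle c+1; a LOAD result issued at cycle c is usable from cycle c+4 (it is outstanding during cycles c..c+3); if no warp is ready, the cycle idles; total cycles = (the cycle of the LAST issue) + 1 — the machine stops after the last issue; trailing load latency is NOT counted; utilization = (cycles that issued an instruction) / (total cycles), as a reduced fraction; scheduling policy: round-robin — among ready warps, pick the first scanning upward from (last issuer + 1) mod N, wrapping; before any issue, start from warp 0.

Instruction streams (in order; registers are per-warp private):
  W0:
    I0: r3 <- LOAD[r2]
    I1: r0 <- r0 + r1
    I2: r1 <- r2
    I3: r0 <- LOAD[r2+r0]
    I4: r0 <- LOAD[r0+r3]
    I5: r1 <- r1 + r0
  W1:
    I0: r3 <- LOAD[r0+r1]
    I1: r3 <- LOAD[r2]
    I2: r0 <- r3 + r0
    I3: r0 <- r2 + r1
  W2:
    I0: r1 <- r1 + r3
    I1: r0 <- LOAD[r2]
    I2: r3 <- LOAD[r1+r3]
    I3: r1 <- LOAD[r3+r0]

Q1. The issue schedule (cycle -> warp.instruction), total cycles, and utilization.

cycle 0: W0.I0
cycle 1: W1.I0
cycle 2: W2.I0
cycle 3: W0.I1
cycle 4: W2.I1
cycle 5: W0.I2
cycle 6: W1.I1
cycle 7: W2.I2
cycle 8: W0.I3
cycle 9: idle
cycle 10: W1.I2
cycle 11: W2.I3
cycle 12: W0.I4
cycle 13: W1.I3
cycle 14: idle
cycle 15: idle
cycle 16: W0.I5

Answer: 17 cycles, utilization 14/17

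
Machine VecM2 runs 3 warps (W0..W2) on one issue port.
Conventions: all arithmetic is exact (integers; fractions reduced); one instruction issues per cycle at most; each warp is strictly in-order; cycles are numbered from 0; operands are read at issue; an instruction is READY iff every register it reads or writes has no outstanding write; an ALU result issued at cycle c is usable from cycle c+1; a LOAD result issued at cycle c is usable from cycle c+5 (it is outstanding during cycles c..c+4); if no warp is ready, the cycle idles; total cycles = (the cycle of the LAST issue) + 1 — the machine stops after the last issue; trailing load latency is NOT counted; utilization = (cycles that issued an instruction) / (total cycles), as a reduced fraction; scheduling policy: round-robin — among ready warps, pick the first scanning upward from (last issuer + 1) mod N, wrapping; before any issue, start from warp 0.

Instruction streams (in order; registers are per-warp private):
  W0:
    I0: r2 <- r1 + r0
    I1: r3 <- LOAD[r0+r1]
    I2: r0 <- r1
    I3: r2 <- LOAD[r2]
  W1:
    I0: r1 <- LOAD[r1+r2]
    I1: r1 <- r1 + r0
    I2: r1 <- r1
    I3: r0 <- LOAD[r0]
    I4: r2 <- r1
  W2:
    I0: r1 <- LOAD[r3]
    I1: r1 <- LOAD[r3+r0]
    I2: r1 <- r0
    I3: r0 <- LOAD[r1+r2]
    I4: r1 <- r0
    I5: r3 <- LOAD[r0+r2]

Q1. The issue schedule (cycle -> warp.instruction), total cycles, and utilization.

cycle 0: W0.I0
cycle 1: W1.I0
cycle 2: W2.I0
cycle 3: W0.I1
cycle 4: W0.I2
cycle 5: W0.I3
cycle 6: W1.I1
cycle 7: W2.I1
cycle 8: W1.I2
cycle 9: W1.I3
cycle 10: W1.I4
cycle 11: idle
cycle 12: W2.I2
cycle 13: W2.I3
cycle 14: idle
cycle 15: idle
cycle 16: idle
cycle 17: idle
cycle 18: W2.I4
cycle 19: W2.I5

Answer: 20 cycles, utilization 3/4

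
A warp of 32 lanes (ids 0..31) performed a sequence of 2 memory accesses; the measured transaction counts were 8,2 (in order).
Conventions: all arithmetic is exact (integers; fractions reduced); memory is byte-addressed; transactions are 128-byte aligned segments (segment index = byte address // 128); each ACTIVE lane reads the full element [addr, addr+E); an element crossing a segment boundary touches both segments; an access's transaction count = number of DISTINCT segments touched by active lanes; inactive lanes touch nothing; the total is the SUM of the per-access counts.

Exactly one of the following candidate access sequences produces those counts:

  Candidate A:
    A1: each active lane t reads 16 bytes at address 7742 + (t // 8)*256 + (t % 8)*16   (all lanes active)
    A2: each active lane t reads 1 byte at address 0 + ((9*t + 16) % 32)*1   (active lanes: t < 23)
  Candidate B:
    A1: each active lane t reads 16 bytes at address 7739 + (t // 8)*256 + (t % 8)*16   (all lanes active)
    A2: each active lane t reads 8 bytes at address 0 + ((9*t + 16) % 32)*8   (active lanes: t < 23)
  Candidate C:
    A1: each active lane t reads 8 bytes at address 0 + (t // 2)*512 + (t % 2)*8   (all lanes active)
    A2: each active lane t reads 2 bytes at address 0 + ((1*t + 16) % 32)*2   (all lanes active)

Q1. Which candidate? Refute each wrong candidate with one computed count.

A: A2 gives 1 transaction, not 2
C: A1 gives 16 transactions, not 8
B: all counts match (8,2)

Answer: B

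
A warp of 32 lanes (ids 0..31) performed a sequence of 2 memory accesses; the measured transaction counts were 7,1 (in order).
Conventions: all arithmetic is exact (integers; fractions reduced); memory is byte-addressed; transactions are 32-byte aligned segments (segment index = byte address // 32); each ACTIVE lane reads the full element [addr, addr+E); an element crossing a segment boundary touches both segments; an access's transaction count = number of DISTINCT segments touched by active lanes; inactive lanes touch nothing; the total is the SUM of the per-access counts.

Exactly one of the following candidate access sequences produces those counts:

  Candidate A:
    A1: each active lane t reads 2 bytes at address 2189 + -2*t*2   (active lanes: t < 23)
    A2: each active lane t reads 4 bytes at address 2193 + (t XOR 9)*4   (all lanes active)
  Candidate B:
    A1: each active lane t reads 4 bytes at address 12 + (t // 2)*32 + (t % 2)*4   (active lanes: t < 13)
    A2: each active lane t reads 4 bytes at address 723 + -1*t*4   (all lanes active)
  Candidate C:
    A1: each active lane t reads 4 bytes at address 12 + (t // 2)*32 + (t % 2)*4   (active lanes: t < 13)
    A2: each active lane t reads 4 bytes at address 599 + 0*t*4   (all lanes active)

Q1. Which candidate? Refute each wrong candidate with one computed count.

A: A1 gives 4 transactions, not 7
B: A2 gives 5 transactions, not 1
C: all counts match (7,1)

Answer: C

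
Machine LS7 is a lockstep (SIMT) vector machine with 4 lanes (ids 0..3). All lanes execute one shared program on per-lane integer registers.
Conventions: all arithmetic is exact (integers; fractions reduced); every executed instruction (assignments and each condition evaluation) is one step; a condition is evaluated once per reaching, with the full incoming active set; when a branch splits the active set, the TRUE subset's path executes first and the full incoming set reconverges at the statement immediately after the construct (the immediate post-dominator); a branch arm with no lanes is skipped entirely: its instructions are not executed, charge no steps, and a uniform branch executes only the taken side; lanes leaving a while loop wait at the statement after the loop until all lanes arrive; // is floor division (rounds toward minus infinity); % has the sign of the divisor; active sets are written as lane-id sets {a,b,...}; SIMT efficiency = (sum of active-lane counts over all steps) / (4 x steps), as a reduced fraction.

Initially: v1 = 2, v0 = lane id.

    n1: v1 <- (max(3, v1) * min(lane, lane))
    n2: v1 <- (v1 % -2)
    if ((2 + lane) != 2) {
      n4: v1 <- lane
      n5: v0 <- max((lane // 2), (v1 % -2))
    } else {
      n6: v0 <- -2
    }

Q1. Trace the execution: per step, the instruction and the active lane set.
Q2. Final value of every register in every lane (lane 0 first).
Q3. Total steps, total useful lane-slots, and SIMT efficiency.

step 0: v1 <- (max(3, v1) * min(lane, lane)) {0,1,2,3}
step 1: v1 <- (v1 % -2)              {0,1,2,3}
step 2: eval ((2 + lane) != 2)       {0,1,2,3}
step 3: v1 <- lane                   {1,2,3}
step 4: v0 <- max((lane // 2), (v1 % -2)) {1,2,3}
step 5: v0 <- -2                     {0}

Answer: 6 steps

v1: 0,1,2,3
v0: -2,0,1,1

steps = 6; useful = 19; efficiency = 19/24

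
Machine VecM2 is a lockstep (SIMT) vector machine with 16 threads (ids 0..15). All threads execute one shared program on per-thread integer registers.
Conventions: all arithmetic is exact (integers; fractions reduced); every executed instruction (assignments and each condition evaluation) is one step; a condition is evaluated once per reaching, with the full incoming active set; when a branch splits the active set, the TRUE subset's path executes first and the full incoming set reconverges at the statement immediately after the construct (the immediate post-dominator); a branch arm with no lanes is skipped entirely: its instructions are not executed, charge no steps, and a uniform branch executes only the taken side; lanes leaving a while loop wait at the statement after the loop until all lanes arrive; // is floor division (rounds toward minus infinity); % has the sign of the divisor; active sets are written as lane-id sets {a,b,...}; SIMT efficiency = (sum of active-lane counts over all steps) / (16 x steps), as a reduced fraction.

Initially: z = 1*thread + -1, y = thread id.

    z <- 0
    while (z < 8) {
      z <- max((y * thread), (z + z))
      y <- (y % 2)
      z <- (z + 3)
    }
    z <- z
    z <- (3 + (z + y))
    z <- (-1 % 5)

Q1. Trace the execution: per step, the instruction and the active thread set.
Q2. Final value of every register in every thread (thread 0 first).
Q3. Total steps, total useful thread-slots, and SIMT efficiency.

step 0: z <- 0                       {0,1,2,3,4,5,6,7,8,9,10,11,12,13,14,15}
step 1: eval (z < 8)                 {0,1,2,3,4,5,6,7,8,9,10,11,12,13,14,15}
step 2: z <- max((y * thread), (z + z)) {0,1,2,3,4,5,6,7,8,9,10,11,12,13,14,15}
step 3: y <- (y % 2)                 {0,1,2,3,4,5,6,7,8,9,10,11,12,13,14,15}
step 4: z <- (z + 3)                 {0,1,2,3,4,5,6,7,8,9,10,11,12,13,14,15}
step 5: eval (z < 8)                 {0,1,2,3,4,5,6,7,8,9,10,11,12,13,14,15}
step 6: z <- max((y * thread), (z + z)) {0,1,2}
step 7: y <- (y % 2)                 {0,1,2}
step 8: z <- (z + 3)                 {0,1,2}
step 9: eval (z < 8)                 {0,1,2}
step 10: z <- z                       {0,1,2,3,4,5,6,7,8,9,10,11,12,13,14,15}
step 11: z <- (3 + (z + y))           {0,1,2,3,4,5,6,7,8,9,10,11,12,13,14,15}
step 12: z <- (-1 % 5)                {0,1,2,3,4,5,6,7,8,9,10,11,12,13,14,15}

Answer: 13 steps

z: 4,4,4,4,4,4,4,4,4,4,4,4,4,4,4,4
y: 0,1,0,1,0,1,0,1,0,1,0,1,0,1,0,1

steps = 13; useful = 156; efficiency = 156/208 = 3/4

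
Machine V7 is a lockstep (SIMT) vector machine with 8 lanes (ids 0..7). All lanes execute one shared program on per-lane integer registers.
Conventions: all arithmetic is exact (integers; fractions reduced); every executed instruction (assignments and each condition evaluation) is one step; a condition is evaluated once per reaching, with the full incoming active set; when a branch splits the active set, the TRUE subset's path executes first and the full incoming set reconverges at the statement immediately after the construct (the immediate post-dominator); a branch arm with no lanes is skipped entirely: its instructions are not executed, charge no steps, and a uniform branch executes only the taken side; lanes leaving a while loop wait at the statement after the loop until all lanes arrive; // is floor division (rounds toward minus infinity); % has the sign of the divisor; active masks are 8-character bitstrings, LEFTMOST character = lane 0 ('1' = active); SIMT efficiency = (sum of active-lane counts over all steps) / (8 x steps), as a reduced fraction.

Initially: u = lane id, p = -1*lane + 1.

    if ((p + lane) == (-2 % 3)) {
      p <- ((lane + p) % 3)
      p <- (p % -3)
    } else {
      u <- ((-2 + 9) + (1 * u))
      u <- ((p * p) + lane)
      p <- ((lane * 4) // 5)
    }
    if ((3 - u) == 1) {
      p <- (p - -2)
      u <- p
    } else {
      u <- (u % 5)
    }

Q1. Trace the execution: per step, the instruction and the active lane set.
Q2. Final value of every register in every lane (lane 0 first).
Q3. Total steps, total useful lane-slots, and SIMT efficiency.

step 0: eval ((p + lane) == (-2 % 3)) 11111111
step 1: p <- ((lane + p) % 3)        11111111
step 2: p <- (p % -3)                11111111
step 3: eval ((3 - u) == 1)          11111111
step 4: p <- (p - -2)                00100000
step 5: u <- p                       00100000
step 6: u <- (u % 5)                 11011111

Answer: 7 steps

u: 0,1,0,3,4,0,1,2
p: -2,-2,0,-2,-2,-2,-2,-2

steps = 7; useful = 41; efficiency = 41/56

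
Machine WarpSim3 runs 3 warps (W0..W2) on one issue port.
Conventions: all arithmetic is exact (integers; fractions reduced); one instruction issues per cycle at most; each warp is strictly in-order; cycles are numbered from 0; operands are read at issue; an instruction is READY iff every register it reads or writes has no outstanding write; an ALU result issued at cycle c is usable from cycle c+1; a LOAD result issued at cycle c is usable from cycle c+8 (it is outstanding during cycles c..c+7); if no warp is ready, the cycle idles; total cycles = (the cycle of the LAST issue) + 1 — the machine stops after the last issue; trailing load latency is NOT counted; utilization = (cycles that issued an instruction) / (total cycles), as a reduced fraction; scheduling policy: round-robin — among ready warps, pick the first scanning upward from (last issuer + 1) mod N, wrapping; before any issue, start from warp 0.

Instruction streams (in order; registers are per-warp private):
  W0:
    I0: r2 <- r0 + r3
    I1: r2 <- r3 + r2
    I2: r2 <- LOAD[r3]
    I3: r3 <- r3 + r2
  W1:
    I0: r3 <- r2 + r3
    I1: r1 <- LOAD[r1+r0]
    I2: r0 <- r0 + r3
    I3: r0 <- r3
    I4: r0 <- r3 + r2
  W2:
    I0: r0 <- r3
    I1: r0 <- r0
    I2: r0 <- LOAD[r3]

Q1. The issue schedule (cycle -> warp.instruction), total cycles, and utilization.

cycle 0: W0.I0
cycle 1: W1.I0
cycle 2: W2.I0
cycle 3: W0.I1
cycle 4: W1.I1
cycle 5: W2.I1
cycle 6: W0.I2
cycle 7: W1.I2
cycle 8: W2.I2
cycle 9: W1.I3
cycle 10: W1.I4
cycle 11: idle
cycle 12: idle
cycle 13: idle
cycle 14: W0.I3

Answer: 15 cycles, utilization 4/5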